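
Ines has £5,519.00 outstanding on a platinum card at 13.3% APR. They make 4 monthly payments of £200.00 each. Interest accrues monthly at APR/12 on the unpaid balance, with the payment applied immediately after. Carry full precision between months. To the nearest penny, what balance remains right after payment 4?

Monthly rate r = 13.3%/12 = 1.10833% = 0.0110833.
Each month: B ← B·(1+r) − £200.00.
Month 1: interest £61.17; balance after payment £5,380.17.
Month 2: interest £59.63; balance after payment £5,239.80.
Month 3: interest £58.07; balance after payment £5,097.87.
Month 4: interest £56.50; balance after payment £4,954.37.

£4,954.37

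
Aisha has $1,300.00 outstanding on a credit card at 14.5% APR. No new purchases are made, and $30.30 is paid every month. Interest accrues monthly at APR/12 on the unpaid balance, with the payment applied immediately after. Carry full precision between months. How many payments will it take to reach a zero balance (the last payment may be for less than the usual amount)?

Monthly rate r = 14.5%/12 = 1.20833% = 0.0120833.
Recurrence: B ← B·(1+r) − $30.30.
Month 1: interest $15.71; balance after payment $1,285.41.
Month 2: interest $15.53; balance after payment $1,270.64.
Closed form: n = −ln(1 − rB₀/P)/ln(1+r) = −ln(0.48157)/ln(1.01208) ≈ 60.836, so the balance reaches zero during payment 61.

61 months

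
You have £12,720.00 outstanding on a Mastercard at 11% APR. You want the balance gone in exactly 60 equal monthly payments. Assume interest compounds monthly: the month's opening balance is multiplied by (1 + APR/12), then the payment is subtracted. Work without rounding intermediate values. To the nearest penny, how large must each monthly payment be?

£276.56

Monthly rate r = 11%/12 = 0.916667% = 0.00916667.
Level-payment amortization: P = B₀·r / (1 − (1+r)^(−n)) = 12720.00·0.00916667 / (1 − 1.00917^(−60)).
Denominator 1 − (1+r)^(−60) = 0.42160281.
P = 116.6 / 0.42160281 ≈ 276.56.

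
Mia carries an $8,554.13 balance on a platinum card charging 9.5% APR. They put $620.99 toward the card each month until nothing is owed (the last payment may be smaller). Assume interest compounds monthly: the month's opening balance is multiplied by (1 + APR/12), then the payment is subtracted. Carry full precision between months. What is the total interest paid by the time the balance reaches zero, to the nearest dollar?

Monthly rate r = 9.5%/12 = 0.791667% = 0.00791667.
Payoff takes n = ⌈−ln(1 − rB₀/P)/ln(1+r)⌉ = ⌈14.643⌉ = 15 payments; the last is $400.01.
Total paid = 14·$620.99 + $400.01 = $9,093.87.
Total interest = total paid − principal = $9,093.87 − $8,554.13 = $539.74.

$540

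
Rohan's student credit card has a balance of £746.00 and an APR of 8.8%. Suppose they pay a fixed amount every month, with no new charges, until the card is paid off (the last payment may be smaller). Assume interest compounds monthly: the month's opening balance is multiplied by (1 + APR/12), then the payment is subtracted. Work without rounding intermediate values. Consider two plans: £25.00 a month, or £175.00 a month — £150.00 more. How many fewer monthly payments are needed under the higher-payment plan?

29 fewer payments

Monthly rate r = 8.8%/12 = 0.733333% = 0.00733333.
At £25.00/mo: n = ⌈−ln(1 − rB₀/P)/ln(1+r)⌉ = 34 payments (last £20.00); total interest = total paid − £746.00 = £99.00.
At £175.00/mo: 5 payments (last £60.83); total interest £14.83.
Payments saved = 34 − 5 = 29.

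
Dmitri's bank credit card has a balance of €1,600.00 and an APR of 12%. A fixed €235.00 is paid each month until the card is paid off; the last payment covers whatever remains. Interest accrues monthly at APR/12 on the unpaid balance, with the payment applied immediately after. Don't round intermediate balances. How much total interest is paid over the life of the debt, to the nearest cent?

€65.44

Monthly rate r = 12%/12 = 1% = 0.01.
Payoff takes n = ⌈−ln(1 − rB₀/P)/ln(1+r)⌉ = ⌈7.087⌉ = 8 payments; the last is €20.44.
Total paid = 7·€235.00 + €20.44 = €1,665.44.
Total interest = total paid − principal = €1,665.44 − €1,600.00 = €65.44.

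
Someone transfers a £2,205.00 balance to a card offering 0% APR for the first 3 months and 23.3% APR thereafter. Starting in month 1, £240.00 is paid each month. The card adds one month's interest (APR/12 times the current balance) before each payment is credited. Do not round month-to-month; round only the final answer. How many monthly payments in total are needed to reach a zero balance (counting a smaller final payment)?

Promo months 1–3 at r₀ = 0%/12 = 0; months 4+ at r₁ = 23.3%/12 = 0.0194167.
After month 3 (no interest yet): B = £2,205.00 − 3·£240.00 = £1,485.00.
Then at r₁ with £240.00/mo: n₂ = −ln(1 − r₁·B/P)/ln(1+r₁) ≈ 6.66 → 7 more payments.

10 payments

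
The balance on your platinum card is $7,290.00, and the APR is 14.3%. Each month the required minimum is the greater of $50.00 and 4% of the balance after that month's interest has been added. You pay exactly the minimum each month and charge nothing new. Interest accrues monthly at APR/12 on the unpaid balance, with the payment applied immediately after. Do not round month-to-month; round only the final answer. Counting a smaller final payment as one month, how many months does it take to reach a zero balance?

91 months

Monthly rate r = 14.3%/12 = 1.19167% = 0.0119167.
While 4% of the post-interest balance exceeds $50.00, each month B ← (B·(1+r))·(1 − 0.04), i.e. B shrinks by the factor (1+r)·0.96 = 0.97144.
This holds for months 1–62. Entering month 63 the balance is $1,209.26; 4% of the post-interest balance is now below $50.00, so the flat $50.00 minimum applies from here.
From month 63 a fixed $50.00 at rate r clears $1,209.26 in 29 more payments. Total: 62 + 29 = 91 months.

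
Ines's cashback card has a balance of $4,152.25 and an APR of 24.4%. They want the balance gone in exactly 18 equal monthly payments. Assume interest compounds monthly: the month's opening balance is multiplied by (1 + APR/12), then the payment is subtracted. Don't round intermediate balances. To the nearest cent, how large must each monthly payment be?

$277.78

Monthly rate r = 24.4%/12 = 2.03333% = 0.0203333.
Level-payment amortization: P = B₀·r / (1 − (1+r)^(−n)) = 4152.25·0.0203333 / (1 − 1.02033^(−18)).
Denominator 1 − (1+r)^(−18) = 0.303946451.
P = 84.4291 / 0.303946451 ≈ 277.78.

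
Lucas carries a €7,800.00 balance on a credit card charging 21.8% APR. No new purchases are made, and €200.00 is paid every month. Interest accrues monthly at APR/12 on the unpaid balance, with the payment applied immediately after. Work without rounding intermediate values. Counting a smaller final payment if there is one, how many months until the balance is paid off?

69 payments

Monthly rate r = 21.8%/12 = 1.81667% = 0.0181667.
Recurrence: B ← B·(1+r) − €200.00.
Month 1: interest €141.70; balance after payment €7,741.70.
Month 2: interest €140.64; balance after payment €7,682.34.
Closed form: n = −ln(1 − rB₀/P)/ln(1+r) = −ln(0.2915)/ln(1.01817) ≈ 68.470, so the balance reaches zero during payment 69.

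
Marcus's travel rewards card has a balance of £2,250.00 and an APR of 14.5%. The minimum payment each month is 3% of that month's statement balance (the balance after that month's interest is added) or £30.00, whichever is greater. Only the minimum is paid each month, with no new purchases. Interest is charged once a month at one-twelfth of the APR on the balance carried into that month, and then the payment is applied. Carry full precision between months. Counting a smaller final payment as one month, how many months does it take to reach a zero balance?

87 months

Monthly rate r = 14.5%/12 = 1.20833% = 0.0120833.
While 3% of the post-interest balance exceeds £30.00, each month B ← (B·(1+r))·(1 − 0.03), i.e. B shrinks by the factor (1+r)·0.97 = 0.98172.
This holds for months 1–45. Entering month 46 the balance is £980.94; 3% of the post-interest balance is now below £30.00, so the flat £30.00 minimum applies from here.
From month 46 a fixed £30.00 at rate r clears £980.94 in 42 more payments. Total: 45 + 42 = 87 months.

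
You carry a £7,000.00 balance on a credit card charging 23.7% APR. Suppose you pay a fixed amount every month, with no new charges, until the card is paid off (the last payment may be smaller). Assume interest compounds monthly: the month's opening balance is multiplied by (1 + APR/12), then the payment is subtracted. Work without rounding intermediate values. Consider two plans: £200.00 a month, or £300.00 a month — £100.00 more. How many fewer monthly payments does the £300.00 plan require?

Monthly rate r = 23.7%/12 = 1.975% = 0.01975.
At £200.00/mo: n = ⌈−ln(1 − rB₀/P)/ln(1+r)⌉ = 61 payments (last £18.30); total interest = total paid − £7,000.00 = £5,018.30.
At £300.00/mo: 32 payments (last £176.32); total interest £2,476.32.
Payments saved = 61 − 32 = 29.

29 fewer payments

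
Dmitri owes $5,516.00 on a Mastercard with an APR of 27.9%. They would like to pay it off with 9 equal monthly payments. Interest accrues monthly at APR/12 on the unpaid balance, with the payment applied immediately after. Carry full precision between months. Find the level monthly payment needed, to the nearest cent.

$686.32

Monthly rate r = 27.9%/12 = 2.325% = 0.02325.
Level-payment amortization: P = B₀·r / (1 − (1+r)^(−n)) = 5516.00·0.02325 / (1 − 1.02325^(−9)).
Denominator 1 − (1+r)^(−9) = 0.186862069.
P = 128.247 / 0.186862069 ≈ 686.32.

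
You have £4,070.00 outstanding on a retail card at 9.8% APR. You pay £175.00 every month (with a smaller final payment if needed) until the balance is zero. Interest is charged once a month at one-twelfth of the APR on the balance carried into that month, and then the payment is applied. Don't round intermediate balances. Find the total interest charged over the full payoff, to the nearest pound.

Monthly rate r = 9.8%/12 = 0.816667% = 0.00816667.
Payoff takes n = ⌈−ln(1 − rB₀/P)/ln(1+r)⌉ = ⌈25.898⌉ = 26 payments; the last is £157.16.
Total paid = 25·£175.00 + £157.16 = £4,532.16.
Total interest = total paid − principal = £4,532.16 − £4,070.00 = £462.16.

£462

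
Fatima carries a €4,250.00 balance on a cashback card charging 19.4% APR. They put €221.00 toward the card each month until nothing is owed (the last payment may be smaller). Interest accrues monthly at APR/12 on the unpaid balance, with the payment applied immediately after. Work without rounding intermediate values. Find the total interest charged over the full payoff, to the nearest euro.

Monthly rate r = 19.4%/12 = 1.61667% = 0.0161667.
Payoff takes n = ⌈−ln(1 − rB₀/P)/ln(1+r)⌉ = ⌈23.219⌉ = 24 payments; the last is €48.61.
Total paid = 23·€221.00 + €48.61 = €5,131.61.
Total interest = total paid − principal = €5,131.61 − €4,250.00 = €881.61.

€882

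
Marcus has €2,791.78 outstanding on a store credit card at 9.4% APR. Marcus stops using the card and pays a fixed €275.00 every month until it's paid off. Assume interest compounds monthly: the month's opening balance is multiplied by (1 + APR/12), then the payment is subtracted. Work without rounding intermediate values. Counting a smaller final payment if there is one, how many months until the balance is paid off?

11 payments

Monthly rate r = 9.4%/12 = 0.783333% = 0.00783333.
Recurrence: B ← B·(1+r) − €275.00.
Month 1: interest €21.87; balance after payment €2,538.65.
Month 2: interest €19.89; balance after payment €2,283.54.
Closed form: n = −ln(1 − rB₀/P)/ln(1+r) = −ln(0.92048)/ln(1.00783) ≈ 10.620, so the balance reaches zero during payment 11.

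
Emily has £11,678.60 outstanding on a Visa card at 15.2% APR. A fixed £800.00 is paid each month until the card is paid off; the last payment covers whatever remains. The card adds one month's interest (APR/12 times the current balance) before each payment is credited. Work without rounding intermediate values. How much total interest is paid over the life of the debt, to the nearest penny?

Monthly rate r = 15.2%/12 = 1.26667% = 0.0126667.
Payoff takes n = ⌈−ln(1 − rB₀/P)/ln(1+r)⌉ = ⌈16.243⌉ = 17 payments; the last is £195.69.
Total paid = 16·£800.00 + £195.69 = £12,995.69.
Total interest = total paid − principal = £12,995.69 − £11,678.60 = £1,317.09.

£1,317.09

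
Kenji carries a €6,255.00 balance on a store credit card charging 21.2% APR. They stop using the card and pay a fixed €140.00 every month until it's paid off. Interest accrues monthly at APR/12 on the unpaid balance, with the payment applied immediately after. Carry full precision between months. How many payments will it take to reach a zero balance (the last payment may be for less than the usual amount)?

Monthly rate r = 21.2%/12 = 1.76667% = 0.0176667.
Recurrence: B ← B·(1+r) − €140.00.
Month 1: interest €110.51; balance after payment €6,225.51.
Month 2: interest €109.98; balance after payment €6,195.49.
Closed form: n = −ln(1 − rB₀/P)/ln(1+r) = −ln(0.21068)/ln(1.01767) ≈ 88.932, so the balance reaches zero during payment 89.

89 months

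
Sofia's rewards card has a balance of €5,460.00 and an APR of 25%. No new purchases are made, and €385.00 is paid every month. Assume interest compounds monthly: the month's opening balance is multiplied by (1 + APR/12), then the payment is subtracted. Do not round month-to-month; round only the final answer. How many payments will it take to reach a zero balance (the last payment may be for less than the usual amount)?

Monthly rate r = 25%/12 = 2.08333% = 0.0208333.
Recurrence: B ← B·(1+r) − €385.00.
Month 1: interest €113.75; balance after payment €5,188.75.
Month 2: interest €108.10; balance after payment €4,911.85.
Closed form: n = −ln(1 − rB₀/P)/ln(1+r) = −ln(0.70455)/ln(1.02083) ≈ 16.984, so the balance reaches zero during payment 17.

17 months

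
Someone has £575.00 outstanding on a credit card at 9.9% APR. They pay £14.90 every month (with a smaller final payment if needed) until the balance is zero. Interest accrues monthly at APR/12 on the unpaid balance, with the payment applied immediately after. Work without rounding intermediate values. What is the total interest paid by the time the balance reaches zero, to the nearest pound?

£120

Monthly rate r = 9.9%/12 = 0.825% = 0.00825.
Payoff takes n = ⌈−ln(1 − rB₀/P)/ln(1+r)⌉ = ⌈46.649⌉ = 47 payments; the last is £9.68.
Total paid = 46·£14.90 + £9.68 = £695.08.
Total interest = total paid − principal = £695.08 − £575.00 = £120.08.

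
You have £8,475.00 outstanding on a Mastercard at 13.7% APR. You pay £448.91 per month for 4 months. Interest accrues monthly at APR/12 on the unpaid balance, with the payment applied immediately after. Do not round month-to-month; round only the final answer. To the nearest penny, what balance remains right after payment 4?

Monthly rate r = 13.7%/12 = 1.14167% = 0.0114167.
Each month: B ← B·(1+r) − £448.91.
Month 1: interest £96.76; balance after payment £8,122.85.
Month 2: interest £92.74; balance after payment £7,766.67.
Month 3: interest £88.67; balance after payment £7,406.43.
Month 4: interest £84.56; balance after payment £7,042.08.

£7,042.08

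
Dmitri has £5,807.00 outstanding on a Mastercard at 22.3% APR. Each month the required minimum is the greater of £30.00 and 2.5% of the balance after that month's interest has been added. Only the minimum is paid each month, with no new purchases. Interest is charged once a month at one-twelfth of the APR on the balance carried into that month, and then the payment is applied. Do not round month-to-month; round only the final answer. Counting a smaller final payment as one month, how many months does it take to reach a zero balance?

Monthly rate r = 22.3%/12 = 1.85833% = 0.0185833.
While 2.5% of the post-interest balance exceeds £30.00, each month B ← (B·(1+r))·(1 − 0.025), i.e. B shrinks by the factor (1+r)·0.975 = 0.99312.
This holds for months 1–232. Entering month 233 the balance is £1,170.11; 2.5% of the post-interest balance is now below £30.00, so the flat £30.00 minimum applies from here.
From month 233 a fixed £30.00 at rate r clears £1,170.11 in 71 more payments. Total: 232 + 71 = 303 months.

303 months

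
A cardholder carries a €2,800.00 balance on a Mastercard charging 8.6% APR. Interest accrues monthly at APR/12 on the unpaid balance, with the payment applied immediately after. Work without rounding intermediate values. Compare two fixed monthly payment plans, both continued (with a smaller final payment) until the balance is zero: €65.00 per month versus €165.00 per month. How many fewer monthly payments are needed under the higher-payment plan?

33 fewer payments

Monthly rate r = 8.6%/12 = 0.716667% = 0.00716667.
At €65.00/mo: n = ⌈−ln(1 − rB₀/P)/ln(1+r)⌉ = 52 payments (last €45.66); total interest = total paid − €2,800.00 = €560.66.
At €165.00/mo: 19 payments (last €26.23); total interest €196.23.
Payments saved = 52 − 19 = 33.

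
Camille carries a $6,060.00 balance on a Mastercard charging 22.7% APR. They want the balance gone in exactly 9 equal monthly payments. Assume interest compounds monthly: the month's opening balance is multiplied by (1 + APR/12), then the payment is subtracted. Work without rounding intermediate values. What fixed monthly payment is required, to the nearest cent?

Monthly rate r = 22.7%/12 = 1.89167% = 0.0189167.
Level-payment amortization: P = B₀·r / (1 − (1+r)^(−n)) = 6060.00·0.0189167 / (1 − 1.01892^(−9)).
Denominator 1 − (1+r)^(−9) = 0.155203697.
P = 114.635 / 0.155203697 ≈ 738.61.

$738.61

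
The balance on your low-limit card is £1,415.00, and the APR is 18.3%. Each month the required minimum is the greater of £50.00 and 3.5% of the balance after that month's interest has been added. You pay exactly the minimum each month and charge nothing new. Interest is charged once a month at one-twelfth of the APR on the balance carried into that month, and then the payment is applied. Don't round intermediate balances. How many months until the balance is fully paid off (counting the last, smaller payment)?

Monthly rate r = 18.3%/12 = 1.525% = 0.01525.
While 3.5% of the post-interest balance exceeds £50.00, each month B ← (B·(1+r))·(1 − 0.035), i.e. B shrinks by the factor (1+r)·0.965 = 0.97972.
This holds for months 1–1. Entering month 2 the balance is £1,386.30; 3.5% of the post-interest balance is now below £50.00, so the flat £50.00 minimum applies from here.
From month 2 a fixed £50.00 at rate r clears £1,386.30 in 37 more payments. Total: 1 + 37 = 38 months.

38 months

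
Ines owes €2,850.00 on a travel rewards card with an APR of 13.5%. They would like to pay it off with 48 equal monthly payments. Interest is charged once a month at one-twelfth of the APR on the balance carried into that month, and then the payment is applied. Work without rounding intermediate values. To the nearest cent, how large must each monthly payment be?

€77.17

Monthly rate r = 13.5%/12 = 1.125% = 0.01125.
Level-payment amortization: P = B₀·r / (1 − (1+r)^(−n)) = 2850.00·0.01125 / (1 − 1.01125^(−48)).
Denominator 1 − (1+r)^(−48) = 0.415492163.
P = 32.0625 / 0.415492163 ≈ 77.17.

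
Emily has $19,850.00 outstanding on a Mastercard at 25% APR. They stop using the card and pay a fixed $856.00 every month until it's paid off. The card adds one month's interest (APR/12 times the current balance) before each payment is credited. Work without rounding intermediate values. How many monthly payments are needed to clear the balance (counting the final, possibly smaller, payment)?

Monthly rate r = 25%/12 = 2.08333% = 0.0208333.
Recurrence: B ← B·(1+r) − $856.00.
Month 1: interest $413.54; balance after payment $19,407.54.
Month 2: interest $404.32; balance after payment $18,955.87.
Closed form: n = −ln(1 − rB₀/P)/ln(1+r) = −ln(0.51689)/ln(1.02083) ≈ 32.005, so the balance reaches zero during payment 33.

33 months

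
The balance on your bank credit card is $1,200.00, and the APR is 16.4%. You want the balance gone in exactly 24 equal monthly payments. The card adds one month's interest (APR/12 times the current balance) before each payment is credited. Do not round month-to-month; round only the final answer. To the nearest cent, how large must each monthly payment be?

Monthly rate r = 16.4%/12 = 1.36667% = 0.0136667.
Level-payment amortization: P = B₀·r / (1 − (1+r)^(−n)) = 1200.00·0.0136667 / (1 − 1.01367^(−24)).
Denominator 1 − (1+r)^(−24) = 0.27803519.
P = 16.4 / 0.27803519 ≈ 58.99.

$58.99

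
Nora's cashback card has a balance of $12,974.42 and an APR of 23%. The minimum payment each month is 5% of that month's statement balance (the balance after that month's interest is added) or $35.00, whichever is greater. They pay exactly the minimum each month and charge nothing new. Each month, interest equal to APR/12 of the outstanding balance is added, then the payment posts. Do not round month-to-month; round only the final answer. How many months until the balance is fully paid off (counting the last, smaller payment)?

Monthly rate r = 23%/12 = 1.91667% = 0.0191667.
While 5% of the post-interest balance exceeds $35.00, each month B ← (B·(1+r))·(1 − 0.05), i.e. B shrinks by the factor (1+r)·0.95 = 0.96821.
This holds for months 1–91. Entering month 92 the balance is $685.88; 5% of the post-interest balance is now below $35.00, so the flat $35.00 minimum applies from here.
From month 92 a fixed $35.00 at rate r clears $685.88 in 25 more payments. Total: 91 + 25 = 116 months.

116 months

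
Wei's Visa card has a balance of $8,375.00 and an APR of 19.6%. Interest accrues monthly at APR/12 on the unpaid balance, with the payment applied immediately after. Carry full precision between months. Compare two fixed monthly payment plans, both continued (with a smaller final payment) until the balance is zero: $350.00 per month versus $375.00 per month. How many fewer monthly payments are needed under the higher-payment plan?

Monthly rate r = 19.6%/12 = 1.63333% = 0.0163333.
At $350.00/mo: n = ⌈−ln(1 − rB₀/P)/ln(1+r)⌉ = 31 payments (last $208.55); total interest = total paid − $8,375.00 = $2,333.55.
At $375.00/mo: 29 payments (last $3.31); total interest $2,128.31.
Payments saved = 31 − 29 = 2.

2 fewer payments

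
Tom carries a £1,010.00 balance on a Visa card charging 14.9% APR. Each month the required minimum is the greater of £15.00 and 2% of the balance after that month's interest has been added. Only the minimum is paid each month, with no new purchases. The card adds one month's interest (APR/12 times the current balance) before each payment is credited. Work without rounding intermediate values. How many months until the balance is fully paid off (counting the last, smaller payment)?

Monthly rate r = 14.9%/12 = 1.24167% = 0.0124167.
While 2% of the post-interest balance exceeds £15.00, each month B ← (B·(1+r))·(1 − 0.02), i.e. B shrinks by the factor (1+r)·0.98 = 0.99217.
This holds for months 1–40. Entering month 41 the balance is £737.46; 2% of the post-interest balance is now below £15.00, so the flat £15.00 minimum applies from here.
From month 41 a fixed £15.00 at rate r clears £737.46 in 77 more payments. Total: 40 + 77 = 117 months.

117 months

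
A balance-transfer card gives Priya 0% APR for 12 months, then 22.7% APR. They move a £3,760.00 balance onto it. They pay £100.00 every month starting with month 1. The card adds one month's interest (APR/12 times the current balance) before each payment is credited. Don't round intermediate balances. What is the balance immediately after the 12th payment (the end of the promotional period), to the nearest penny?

Promo months 1–12 at r₀ = 0%/12 = 0; months 13+ at r₁ = 22.7%/12 = 0.0189167.
After month 12 (no interest yet): B = £3,760.00 − 12·£100.00 = £2,560.00.

£2,560.00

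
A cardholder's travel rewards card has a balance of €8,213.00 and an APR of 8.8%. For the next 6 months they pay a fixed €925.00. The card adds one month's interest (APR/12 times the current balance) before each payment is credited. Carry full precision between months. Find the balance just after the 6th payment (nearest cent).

€2,928.31

Monthly rate r = 8.8%/12 = 0.733333% = 0.00733333.
Each month: B ← B·(1+r) − €925.00.
Month 1: interest €60.23; balance after payment €7,348.23.
Month 2: interest €53.89; balance after payment €6,477.12.
Month 3: interest €47.50; balance after payment €5,599.61.
Month 4: interest €41.06; balance after payment €4,715.68.
Month 5: interest €34.58; balance after payment €3,825.26.
Month 6: interest €28.05; balance after payment €2,928.31.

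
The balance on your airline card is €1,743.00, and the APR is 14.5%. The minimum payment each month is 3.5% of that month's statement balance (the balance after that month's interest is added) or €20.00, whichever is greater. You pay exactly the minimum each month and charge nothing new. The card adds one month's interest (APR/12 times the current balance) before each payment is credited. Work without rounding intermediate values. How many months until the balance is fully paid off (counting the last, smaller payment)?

Monthly rate r = 14.5%/12 = 1.20833% = 0.0120833.
While 3.5% of the post-interest balance exceeds €20.00, each month B ← (B·(1+r))·(1 − 0.035), i.e. B shrinks by the factor (1+r)·0.965 = 0.97666.
This holds for months 1–48. Entering month 49 the balance is €561.03; 3.5% of the post-interest balance is now below €20.00, so the flat €20.00 minimum applies from here.
From month 49 a fixed €20.00 at rate r clears €561.03 in 35 more payments. Total: 48 + 35 = 83 months.

83 months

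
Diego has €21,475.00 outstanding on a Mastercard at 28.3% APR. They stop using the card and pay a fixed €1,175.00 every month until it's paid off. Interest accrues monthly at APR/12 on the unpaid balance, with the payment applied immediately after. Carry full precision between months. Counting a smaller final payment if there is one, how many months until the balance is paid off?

Monthly rate r = 28.3%/12 = 2.35833% = 0.0235833.
Recurrence: B ← B·(1+r) − €1,175.00.
Month 1: interest €506.45; balance after payment €20,806.45.
Month 2: interest €490.69; balance after payment €20,122.14.
Closed form: n = −ln(1 − rB₀/P)/ln(1+r) = −ln(0.56898)/ln(1.02358) ≈ 24.192, so the balance reaches zero during payment 25.

25 payments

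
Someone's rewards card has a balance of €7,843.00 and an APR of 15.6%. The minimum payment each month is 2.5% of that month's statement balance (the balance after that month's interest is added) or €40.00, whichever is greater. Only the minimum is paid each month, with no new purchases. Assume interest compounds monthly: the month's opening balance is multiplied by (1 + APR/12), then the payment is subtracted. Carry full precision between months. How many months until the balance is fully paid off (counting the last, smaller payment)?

185 months

Monthly rate r = 15.6%/12 = 1.3% = 0.013.
While 2.5% of the post-interest balance exceeds €40.00, each month B ← (B·(1+r))·(1 − 0.025), i.e. B shrinks by the factor (1+r)·0.975 = 0.98767.
This holds for months 1–130. Entering month 131 the balance is €1,564.26; 2.5% of the post-interest balance is now below €40.00, so the flat €40.00 minimum applies from here.
From month 131 a fixed €40.00 at rate r clears €1,564.26 in 55 more payments. Total: 130 + 55 = 185 months.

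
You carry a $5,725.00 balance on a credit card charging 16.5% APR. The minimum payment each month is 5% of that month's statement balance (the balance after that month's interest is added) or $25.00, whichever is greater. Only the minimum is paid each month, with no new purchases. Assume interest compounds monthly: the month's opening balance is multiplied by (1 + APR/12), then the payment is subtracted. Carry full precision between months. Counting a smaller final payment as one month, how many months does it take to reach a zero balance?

89 months

Monthly rate r = 16.5%/12 = 1.375% = 0.01375.
While 5% of the post-interest balance exceeds $25.00, each month B ← (B·(1+r))·(1 − 0.05), i.e. B shrinks by the factor (1+r)·0.95 = 0.96306.
This holds for months 1–66. Entering month 67 the balance is $477.50; 5% of the post-interest balance is now below $25.00, so the flat $25.00 minimum applies from here.
From month 67 a fixed $25.00 at rate r clears $477.50 in 23 more payments. Total: 66 + 23 = 89 months.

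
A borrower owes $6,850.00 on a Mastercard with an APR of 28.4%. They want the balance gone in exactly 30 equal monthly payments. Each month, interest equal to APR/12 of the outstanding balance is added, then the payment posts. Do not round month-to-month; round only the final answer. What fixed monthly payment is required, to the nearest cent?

Monthly rate r = 28.4%/12 = 2.36667% = 0.0236667.
Level-payment amortization: P = B₀·r / (1 − (1+r)^(−n)) = 6850.00·0.0236667 / (1 − 1.02367^(−30)).
Denominator 1 − (1+r)^(−30) = 0.504272344.
P = 162.117 / 0.504272344 ≈ 321.49.

$321.49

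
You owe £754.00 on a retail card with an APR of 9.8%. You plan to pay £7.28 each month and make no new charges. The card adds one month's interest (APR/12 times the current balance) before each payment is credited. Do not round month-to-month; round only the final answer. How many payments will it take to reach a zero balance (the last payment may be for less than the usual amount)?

230 payments

Monthly rate r = 9.8%/12 = 0.816667% = 0.00816667.
Recurrence: B ← B·(1+r) − £7.28.
Month 1: interest £6.16; balance after payment £752.88.
Month 2: interest £6.15; balance after payment £751.75.
Closed form: n = −ln(1 − rB₀/P)/ln(1+r) = −ln(0.15417)/ln(1.00817) ≈ 229.879, so the balance reaches zero during payment 230.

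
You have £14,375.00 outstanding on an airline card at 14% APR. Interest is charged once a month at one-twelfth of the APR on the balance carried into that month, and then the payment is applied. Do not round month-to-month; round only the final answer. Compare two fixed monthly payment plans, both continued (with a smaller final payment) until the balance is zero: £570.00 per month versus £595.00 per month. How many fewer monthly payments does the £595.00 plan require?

Monthly rate r = 14%/12 = 1.16667% = 0.0116667.
At £570.00/mo: n = ⌈−ln(1 − rB₀/P)/ln(1+r)⌉ = 31 payments (last £23.96); total interest = total paid − £14,375.00 = £2,748.96.
At £595.00/mo: 29 payments (last £324.99); total interest £2,609.99.
Payments saved = 31 − 29 = 2.

2 fewer payments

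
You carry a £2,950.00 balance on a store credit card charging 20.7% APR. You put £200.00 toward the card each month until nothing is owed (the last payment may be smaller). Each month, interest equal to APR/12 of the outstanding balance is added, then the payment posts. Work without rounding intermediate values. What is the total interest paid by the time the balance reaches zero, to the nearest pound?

Monthly rate r = 20.7%/12 = 1.725% = 0.01725.
Payoff takes n = ⌈−ln(1 − rB₀/P)/ln(1+r)⌉ = ⌈17.168⌉ = 18 payments; the last is £33.76.
Total paid = 17·£200.00 + £33.76 = £3,433.76.
Total interest = total paid − principal = £3,433.76 − £2,950.00 = £483.76.

£484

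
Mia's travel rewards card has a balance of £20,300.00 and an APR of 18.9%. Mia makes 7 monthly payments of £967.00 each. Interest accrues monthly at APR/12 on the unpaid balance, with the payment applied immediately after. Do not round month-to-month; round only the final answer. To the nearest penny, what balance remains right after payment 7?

Monthly rate r = 18.9%/12 = 1.575% = 0.01575.
Each month: B ← B·(1+r) − £967.00.
Month 1: interest £319.73; balance after payment £19,652.72.
Month 2: interest £309.53; balance after payment £18,995.26.
Month 3: interest £299.18; balance after payment £18,327.43.
Month 4: interest £288.66; balance after payment £17,649.09.
Month 5: interest £277.97; balance after payment £16,960.06.
Month 6: interest £267.12; balance after payment £16,260.18.
Month 7: interest £256.10; balance after payment £15,549.28.

£15,549.28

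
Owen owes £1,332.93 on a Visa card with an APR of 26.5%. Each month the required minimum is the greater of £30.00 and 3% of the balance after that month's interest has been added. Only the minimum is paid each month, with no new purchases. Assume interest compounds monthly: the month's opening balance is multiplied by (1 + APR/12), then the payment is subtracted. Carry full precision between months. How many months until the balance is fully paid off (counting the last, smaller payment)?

Monthly rate r = 26.5%/12 = 2.20833% = 0.0220833.
While 3% of the post-interest balance exceeds £30.00, each month B ← (B·(1+r))·(1 − 0.03), i.e. B shrinks by the factor (1+r)·0.97 = 0.99142.
This holds for months 1–36. Entering month 37 the balance is £977.46; 3% of the post-interest balance is now below £30.00, so the flat £30.00 minimum applies from here.
From month 37 a fixed £30.00 at rate r clears £977.46 in 59 more payments. Total: 36 + 59 = 95 months.

95 months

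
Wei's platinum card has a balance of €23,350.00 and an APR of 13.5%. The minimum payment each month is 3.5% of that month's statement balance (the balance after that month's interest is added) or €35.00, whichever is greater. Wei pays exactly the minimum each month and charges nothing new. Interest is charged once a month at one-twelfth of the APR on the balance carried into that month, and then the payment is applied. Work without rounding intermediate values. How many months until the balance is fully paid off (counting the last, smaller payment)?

164 months

Monthly rate r = 13.5%/12 = 1.125% = 0.01125.
While 3.5% of the post-interest balance exceeds €35.00, each month B ← (B·(1+r))·(1 − 0.035), i.e. B shrinks by the factor (1+r)·0.965 = 0.97586.
This holds for months 1–130. Entering month 131 the balance is €973.75; 3.5% of the post-interest balance is now below €35.00, so the flat €35.00 minimum applies from here.
From month 131 a fixed €35.00 at rate r clears €973.75 in 34 more payments. Total: 130 + 34 = 164 months.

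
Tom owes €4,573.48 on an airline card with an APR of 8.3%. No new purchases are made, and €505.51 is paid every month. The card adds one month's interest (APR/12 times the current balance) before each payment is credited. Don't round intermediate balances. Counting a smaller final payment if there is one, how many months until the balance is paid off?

10 payments

Monthly rate r = 8.3%/12 = 0.691667% = 0.00691667.
Recurrence: B ← B·(1+r) − €505.51.
Month 1: interest €31.63; balance after payment €4,099.60.
Month 2: interest €28.36; balance after payment €3,622.45.
Closed form: n = −ln(1 − rB₀/P)/ln(1+r) = −ln(0.93742)/ln(1.00692) ≈ 9.375, so the balance reaches zero during payment 10.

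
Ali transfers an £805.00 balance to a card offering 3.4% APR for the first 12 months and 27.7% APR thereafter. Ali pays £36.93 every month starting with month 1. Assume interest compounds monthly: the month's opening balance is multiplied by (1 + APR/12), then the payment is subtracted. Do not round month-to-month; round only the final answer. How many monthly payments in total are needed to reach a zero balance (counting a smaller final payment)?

Promo months 1–12 at r₀ = 3.4%/12 = 0.00283333; months 13+ at r₁ = 27.7%/12 = 0.0230833.
After month 12: iterate B ← B·(1+r₀) − £36.93 for 12 months → £382.67.
Then at r₁ with £36.93/mo: n₂ = −ln(1 − r₁·B/P)/ln(1+r₁) ≈ 11.98 → 12 more payments.

24 payments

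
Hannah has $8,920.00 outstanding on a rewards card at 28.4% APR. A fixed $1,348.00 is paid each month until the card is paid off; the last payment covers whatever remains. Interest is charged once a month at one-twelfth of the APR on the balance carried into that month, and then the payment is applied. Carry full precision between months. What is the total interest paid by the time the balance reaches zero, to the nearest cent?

Monthly rate r = 28.4%/12 = 2.36667% = 0.0236667.
Payoff takes n = ⌈−ln(1 − rB₀/P)/ln(1+r)⌉ = ⌈7.282⌉ = 8 payments; the last is $382.74.
Total paid = 7·$1,348.00 + $382.74 = $9,818.74.
Total interest = total paid − principal = $9,818.74 − $8,920.00 = $898.74.

$898.74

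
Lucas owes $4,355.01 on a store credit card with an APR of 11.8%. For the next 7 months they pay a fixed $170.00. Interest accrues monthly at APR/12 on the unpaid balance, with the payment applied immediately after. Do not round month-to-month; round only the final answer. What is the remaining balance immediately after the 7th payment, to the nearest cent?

$3,438.08

Monthly rate r = 11.8%/12 = 0.983333% = 0.00983333.
Each month: B ← B·(1+r) − $170.00.
Month 1: interest $42.82; balance after payment $4,227.83.
Month 2: interest $41.57; balance after payment $4,099.41.
Month 3: interest $40.31; balance after payment $3,969.72.
Month 4: interest $39.04; balance after payment $3,838.75.
Month 5: interest $37.75; balance after payment $3,706.50.
Month 6: interest $36.45; balance after payment $3,572.95.
Month 7: interest $35.13; balance after payment $3,438.08.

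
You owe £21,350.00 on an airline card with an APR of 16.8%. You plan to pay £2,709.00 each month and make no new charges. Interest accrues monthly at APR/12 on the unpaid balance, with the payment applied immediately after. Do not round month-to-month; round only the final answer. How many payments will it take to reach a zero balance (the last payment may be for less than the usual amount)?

Monthly rate r = 16.8%/12 = 1.4% = 0.014.
Recurrence: B ← B·(1+r) − £2,709.00.
Month 1: interest £298.90; balance after payment £18,939.90.
Month 2: interest £265.16; balance after payment £16,496.06.
Closed form: n = −ln(1 − rB₀/P)/ln(1+r) = −ln(0.88966)/ln(1.014) ≈ 8.409, so the balance reaches zero during payment 9.

9 months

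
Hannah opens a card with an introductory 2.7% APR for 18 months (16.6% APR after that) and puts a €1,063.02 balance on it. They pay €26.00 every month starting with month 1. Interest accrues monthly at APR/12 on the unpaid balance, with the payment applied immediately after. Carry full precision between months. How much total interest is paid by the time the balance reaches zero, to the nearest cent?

€177.41

Promo months 1–18 at r₀ = 2.7%/12 = 0.00225; months 19+ at r₁ = 16.6%/12 = 0.0138333.
After month 18: iterate B ← B·(1+r₀) − €26.00 for 18 months → €629.85.
Then at r₁ with €26.00/mo: n₂ = −ln(1 − r₁·B/P)/ln(1+r₁) ≈ 29.71 → 30 more payments.
Total paid = 47·€26.00 + €18.43 = €1,240.43; interest = €1,240.43 − €1,063.02 = €177.41.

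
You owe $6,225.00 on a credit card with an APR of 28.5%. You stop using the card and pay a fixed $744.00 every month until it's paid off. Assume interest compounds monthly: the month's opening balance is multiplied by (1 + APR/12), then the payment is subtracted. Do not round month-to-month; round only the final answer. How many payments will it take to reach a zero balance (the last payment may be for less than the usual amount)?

Monthly rate r = 28.5%/12 = 2.375% = 0.02375.
Recurrence: B ← B·(1+r) − $744.00.
Month 1: interest $147.84; balance after payment $5,628.84.
Month 2: interest $133.69; balance after payment $5,018.53.
Closed form: n = −ln(1 − rB₀/P)/ln(1+r) = −ln(0.80129)/ln(1.02375) ≈ 9.438, so the balance reaches zero during payment 10.

10 payments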